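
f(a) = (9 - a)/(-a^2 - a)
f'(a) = (9 - a)*(2*a + 1)/(-a^2 - a)^2 - 1/(-a^2 - a) = (-a^2 + 18*a + 9)/(a^2*(a^2 + 2*a + 1))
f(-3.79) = -1.21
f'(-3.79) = -0.66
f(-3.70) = -1.27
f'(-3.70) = -0.71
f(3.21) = -0.43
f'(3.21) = 0.31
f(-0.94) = 176.24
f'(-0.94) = -2767.59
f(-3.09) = -1.87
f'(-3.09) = -1.35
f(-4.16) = -1.00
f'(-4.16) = -0.48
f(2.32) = -0.87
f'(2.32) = 0.76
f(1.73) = -1.54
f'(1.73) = 1.67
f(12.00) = 0.02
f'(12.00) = 0.00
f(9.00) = 0.00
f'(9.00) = 0.01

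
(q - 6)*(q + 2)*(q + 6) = q^3 + 2*q^2 - 36*q - 72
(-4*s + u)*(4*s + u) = -16*s^2 + u^2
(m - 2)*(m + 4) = m^2 + 2*m - 8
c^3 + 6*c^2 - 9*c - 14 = (c - 2)*(c + 1)*(c + 7)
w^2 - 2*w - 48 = (w - 8)*(w + 6)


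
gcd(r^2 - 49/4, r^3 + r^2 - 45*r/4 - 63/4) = r - 7/2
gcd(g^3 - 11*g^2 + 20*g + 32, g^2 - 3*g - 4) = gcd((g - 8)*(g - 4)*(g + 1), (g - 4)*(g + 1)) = g^2 - 3*g - 4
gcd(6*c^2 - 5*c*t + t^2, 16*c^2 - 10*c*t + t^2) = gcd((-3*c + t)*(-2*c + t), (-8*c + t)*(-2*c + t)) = -2*c + t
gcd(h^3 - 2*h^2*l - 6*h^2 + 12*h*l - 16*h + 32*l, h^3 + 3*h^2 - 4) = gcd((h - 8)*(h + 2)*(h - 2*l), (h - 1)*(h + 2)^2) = h + 2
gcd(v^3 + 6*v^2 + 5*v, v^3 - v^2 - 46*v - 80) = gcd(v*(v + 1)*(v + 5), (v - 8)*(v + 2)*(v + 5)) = v + 5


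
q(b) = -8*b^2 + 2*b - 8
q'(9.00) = -142.00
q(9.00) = -638.00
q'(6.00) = -94.00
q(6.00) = -284.00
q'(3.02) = -46.32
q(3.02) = -74.92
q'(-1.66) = 28.56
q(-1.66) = -33.36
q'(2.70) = -41.20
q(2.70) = -60.92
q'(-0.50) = 10.00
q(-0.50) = -11.00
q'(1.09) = -15.44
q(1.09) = -15.32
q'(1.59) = -23.44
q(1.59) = -25.04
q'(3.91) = -60.56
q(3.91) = -122.48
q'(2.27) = -34.32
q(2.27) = -44.68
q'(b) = 2 - 16*b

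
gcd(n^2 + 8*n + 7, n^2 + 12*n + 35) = n + 7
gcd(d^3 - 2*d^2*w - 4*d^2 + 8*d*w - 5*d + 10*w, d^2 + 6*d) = 1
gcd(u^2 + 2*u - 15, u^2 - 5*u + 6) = u - 3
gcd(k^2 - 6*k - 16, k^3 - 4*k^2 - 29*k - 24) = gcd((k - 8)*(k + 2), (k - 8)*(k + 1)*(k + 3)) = k - 8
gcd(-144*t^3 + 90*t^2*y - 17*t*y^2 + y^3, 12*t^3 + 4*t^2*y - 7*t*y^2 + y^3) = -6*t + y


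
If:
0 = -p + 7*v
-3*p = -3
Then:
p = 1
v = 1/7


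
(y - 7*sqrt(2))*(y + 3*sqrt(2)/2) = y^2 - 11*sqrt(2)*y/2 - 21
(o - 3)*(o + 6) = o^2 + 3*o - 18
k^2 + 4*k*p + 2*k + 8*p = (k + 2)*(k + 4*p)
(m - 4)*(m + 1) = m^2 - 3*m - 4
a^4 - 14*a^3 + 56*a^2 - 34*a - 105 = (a - 7)*(a - 5)*(a - 3)*(a + 1)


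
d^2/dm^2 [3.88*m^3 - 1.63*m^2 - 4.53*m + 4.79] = 23.28*m - 3.26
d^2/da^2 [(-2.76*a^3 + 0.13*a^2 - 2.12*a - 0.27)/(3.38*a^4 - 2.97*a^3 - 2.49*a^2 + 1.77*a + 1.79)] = (-63.0626879999999*a^9 + 8.91103199999998*a^8 - 437.839116*a^7 + 555.288918*a^6 + 380.543004*a^5 - 196.498626*a^4 + 138.46666*a^3 - 166.162518*a^2 - 111.226788*a + 10.168058)/(38.614472*a^12 - 101.791404*a^11 + 4.10365800000002*a^10 + 184.442175*a^9 - 48.284013*a^8 - 205.59852*a^7 + 51.845688*a^6 + 148.687038*a^5 - 14.077758*a^4 - 70.3377*a^3 - 7.110954*a^2 + 17.013771*a + 5.735339)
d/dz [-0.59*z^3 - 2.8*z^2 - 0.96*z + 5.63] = -1.77*z^2 - 5.6*z - 0.96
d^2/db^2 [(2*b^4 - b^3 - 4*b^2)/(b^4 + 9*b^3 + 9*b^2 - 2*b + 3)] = 2*(-19*b^9 - 66*b^8 - 57*b^7 - 83*b^6 - 336*b^5 + 276*b^4 + 611*b^3 + 450*b^2 - 27*b - 36)/(b^12 + 27*b^11 + 270*b^10 + 1209*b^9 + 2331*b^8 + 1755*b^7 + 660*b^6 + 1044*b^5 + 540*b^4 - 89*b^3 + 279*b^2 - 54*b + 27)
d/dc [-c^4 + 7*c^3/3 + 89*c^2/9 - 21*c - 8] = -4*c^3 + 7*c^2 + 178*c/9 - 21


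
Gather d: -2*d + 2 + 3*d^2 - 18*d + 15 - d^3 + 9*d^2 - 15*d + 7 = -d^3 + 12*d^2 - 35*d + 24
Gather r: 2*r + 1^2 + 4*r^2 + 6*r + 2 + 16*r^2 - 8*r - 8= 20*r^2 - 5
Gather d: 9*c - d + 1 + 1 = 9*c - d + 2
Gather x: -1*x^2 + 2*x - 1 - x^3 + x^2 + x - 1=-x^3 + 3*x - 2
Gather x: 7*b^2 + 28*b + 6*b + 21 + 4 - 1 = 7*b^2 + 34*b + 24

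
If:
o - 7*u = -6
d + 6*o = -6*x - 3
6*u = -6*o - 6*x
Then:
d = 3/2 - 3*x/4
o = -7*x/8 - 3/4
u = 3/4 - x/8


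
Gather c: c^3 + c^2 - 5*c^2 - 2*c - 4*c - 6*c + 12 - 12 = c^3 - 4*c^2 - 12*c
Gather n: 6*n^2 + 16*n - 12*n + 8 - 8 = 6*n^2 + 4*n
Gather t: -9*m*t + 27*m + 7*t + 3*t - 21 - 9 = 27*m + t*(10 - 9*m) - 30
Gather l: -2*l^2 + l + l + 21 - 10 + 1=-2*l^2 + 2*l + 12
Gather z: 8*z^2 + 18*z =8*z^2 + 18*z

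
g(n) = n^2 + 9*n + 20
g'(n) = 2*n + 9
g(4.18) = 75.09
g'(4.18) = 17.36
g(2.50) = 48.75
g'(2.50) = 14.00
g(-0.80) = 13.44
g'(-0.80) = 7.40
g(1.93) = 41.09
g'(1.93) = 12.86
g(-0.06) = 19.46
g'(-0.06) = 8.88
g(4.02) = 72.34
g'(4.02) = 17.04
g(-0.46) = 16.07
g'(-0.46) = 8.08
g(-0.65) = 14.57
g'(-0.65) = 7.70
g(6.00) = 110.00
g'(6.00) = 21.00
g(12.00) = 272.00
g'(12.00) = 33.00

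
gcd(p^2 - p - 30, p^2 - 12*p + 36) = p - 6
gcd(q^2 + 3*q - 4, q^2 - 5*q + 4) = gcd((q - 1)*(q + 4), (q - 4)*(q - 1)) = q - 1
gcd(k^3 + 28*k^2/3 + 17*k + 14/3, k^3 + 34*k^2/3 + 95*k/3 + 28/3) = k^2 + 22*k/3 + 7/3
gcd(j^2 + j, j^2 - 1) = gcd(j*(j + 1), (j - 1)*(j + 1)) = j + 1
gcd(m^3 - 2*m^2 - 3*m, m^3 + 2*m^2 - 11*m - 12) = m^2 - 2*m - 3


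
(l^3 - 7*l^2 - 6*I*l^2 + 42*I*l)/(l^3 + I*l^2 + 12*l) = (l^2 - 7*l - 6*I*l + 42*I)/(l^2 + I*l + 12)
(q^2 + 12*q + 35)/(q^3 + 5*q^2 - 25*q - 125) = (q + 7)/(q^2 - 25)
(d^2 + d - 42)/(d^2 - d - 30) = (d + 7)/(d + 5)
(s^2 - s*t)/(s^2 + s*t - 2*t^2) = s/(s + 2*t)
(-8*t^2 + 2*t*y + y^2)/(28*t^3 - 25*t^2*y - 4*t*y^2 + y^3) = (-2*t + y)/(7*t^2 - 8*t*y + y^2)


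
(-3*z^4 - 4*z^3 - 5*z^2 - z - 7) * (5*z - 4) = -15*z^5 - 8*z^4 - 9*z^3 + 15*z^2 - 31*z + 28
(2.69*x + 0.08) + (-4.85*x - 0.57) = -2.16*x - 0.49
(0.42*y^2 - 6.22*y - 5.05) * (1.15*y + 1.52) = 0.483*y^3 - 6.5146*y^2 - 15.2619*y - 7.676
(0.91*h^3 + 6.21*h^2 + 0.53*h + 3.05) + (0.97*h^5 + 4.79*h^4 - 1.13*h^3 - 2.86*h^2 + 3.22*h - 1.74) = 0.97*h^5 + 4.79*h^4 - 0.22*h^3 + 3.35*h^2 + 3.75*h + 1.31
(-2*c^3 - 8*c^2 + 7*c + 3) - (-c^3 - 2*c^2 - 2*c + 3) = -c^3 - 6*c^2 + 9*c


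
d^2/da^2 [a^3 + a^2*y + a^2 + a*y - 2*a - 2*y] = 6*a + 2*y + 2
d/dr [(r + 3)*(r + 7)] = 2*r + 10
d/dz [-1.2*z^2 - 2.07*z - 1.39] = -2.4*z - 2.07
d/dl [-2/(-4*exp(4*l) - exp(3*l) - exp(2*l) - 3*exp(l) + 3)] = (-32*exp(3*l) - 6*exp(2*l) - 4*exp(l) - 6)*exp(l)/(4*exp(4*l) + exp(3*l) + exp(2*l) + 3*exp(l) - 3)^2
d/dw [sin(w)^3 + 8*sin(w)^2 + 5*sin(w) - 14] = (3*sin(w)^2 + 16*sin(w) + 5)*cos(w)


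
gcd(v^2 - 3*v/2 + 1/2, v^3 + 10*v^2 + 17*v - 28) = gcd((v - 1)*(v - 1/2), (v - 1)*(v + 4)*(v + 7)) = v - 1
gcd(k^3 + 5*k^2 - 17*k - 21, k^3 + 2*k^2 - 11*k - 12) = k^2 - 2*k - 3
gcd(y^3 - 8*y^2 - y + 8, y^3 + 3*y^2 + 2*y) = y + 1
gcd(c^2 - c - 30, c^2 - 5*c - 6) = c - 6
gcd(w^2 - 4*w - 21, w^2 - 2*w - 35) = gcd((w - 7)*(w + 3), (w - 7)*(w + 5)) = w - 7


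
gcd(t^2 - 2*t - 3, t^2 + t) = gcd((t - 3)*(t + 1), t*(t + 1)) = t + 1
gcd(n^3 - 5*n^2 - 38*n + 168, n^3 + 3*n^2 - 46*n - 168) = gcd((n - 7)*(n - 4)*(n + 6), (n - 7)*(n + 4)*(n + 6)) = n^2 - n - 42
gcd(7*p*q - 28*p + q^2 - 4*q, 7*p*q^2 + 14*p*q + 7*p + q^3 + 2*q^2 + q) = 7*p + q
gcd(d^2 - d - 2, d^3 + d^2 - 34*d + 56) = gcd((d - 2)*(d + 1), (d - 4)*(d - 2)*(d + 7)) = d - 2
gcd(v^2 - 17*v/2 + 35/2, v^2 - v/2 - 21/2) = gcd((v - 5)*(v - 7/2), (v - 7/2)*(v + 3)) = v - 7/2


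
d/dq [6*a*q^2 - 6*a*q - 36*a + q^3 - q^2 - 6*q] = 12*a*q - 6*a + 3*q^2 - 2*q - 6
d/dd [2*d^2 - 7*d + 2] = 4*d - 7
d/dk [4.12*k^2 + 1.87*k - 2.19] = 8.24*k + 1.87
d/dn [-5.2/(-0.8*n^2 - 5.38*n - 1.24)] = (-8.32*n - 27.976)/(0.8*n^2 + 5.38*n + 1.24)^2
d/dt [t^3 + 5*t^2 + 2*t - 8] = 3*t^2 + 10*t + 2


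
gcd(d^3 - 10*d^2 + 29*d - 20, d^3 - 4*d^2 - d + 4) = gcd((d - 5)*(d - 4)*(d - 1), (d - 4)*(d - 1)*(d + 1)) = d^2 - 5*d + 4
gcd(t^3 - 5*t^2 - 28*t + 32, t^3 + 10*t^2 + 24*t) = t + 4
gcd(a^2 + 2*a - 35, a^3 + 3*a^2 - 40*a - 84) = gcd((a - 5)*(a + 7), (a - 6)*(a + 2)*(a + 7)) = a + 7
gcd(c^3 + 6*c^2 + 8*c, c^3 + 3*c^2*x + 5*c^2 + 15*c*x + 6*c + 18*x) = c + 2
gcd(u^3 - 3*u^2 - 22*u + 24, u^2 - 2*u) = 1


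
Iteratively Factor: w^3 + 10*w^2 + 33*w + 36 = (w + 3)*(w^2 + 7*w + 12) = (w + 3)^2*(w + 4)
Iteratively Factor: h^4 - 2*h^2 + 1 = (h + 1)*(h^3 - h^2 - h + 1) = (h + 1)^2*(h^2 - 2*h + 1) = (h - 1)*(h + 1)^2*(h - 1)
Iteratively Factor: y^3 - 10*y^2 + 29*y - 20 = (y - 5)*(y^2 - 5*y + 4) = (y - 5)*(y - 4)*(y - 1)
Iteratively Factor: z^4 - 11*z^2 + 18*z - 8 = (z + 4)*(z^3 - 4*z^2 + 5*z - 2) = (z - 1)*(z + 4)*(z^2 - 3*z + 2) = (z - 2)*(z - 1)*(z + 4)*(z - 1)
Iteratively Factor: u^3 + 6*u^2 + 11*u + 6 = (u + 1)*(u^2 + 5*u + 6) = (u + 1)*(u + 3)*(u + 2)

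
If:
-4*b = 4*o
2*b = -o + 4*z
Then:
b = 4*z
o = -4*z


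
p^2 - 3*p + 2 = (p - 2)*(p - 1)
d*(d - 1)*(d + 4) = d^3 + 3*d^2 - 4*d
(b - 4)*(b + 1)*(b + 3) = b^3 - 13*b - 12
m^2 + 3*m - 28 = (m - 4)*(m + 7)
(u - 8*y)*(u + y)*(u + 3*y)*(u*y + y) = u^4*y - 4*u^3*y^2 + u^3*y - 29*u^2*y^3 - 4*u^2*y^2 - 24*u*y^4 - 29*u*y^3 - 24*y^4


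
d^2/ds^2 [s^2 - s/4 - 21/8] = 2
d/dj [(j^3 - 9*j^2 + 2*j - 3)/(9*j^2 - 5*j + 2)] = (9*j^4 - 10*j^3 + 33*j^2 + 18*j - 11)/(81*j^4 - 90*j^3 + 61*j^2 - 20*j + 4)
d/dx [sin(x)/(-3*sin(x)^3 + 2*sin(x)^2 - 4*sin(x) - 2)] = 2*(3*sin(x)^3 - sin(x)^2 - 1)*cos(x)/(3*sin(x)^3 - 2*sin(x)^2 + 4*sin(x) + 2)^2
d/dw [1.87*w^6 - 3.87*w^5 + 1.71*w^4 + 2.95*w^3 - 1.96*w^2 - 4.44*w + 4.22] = 11.22*w^5 - 19.35*w^4 + 6.84*w^3 + 8.85*w^2 - 3.92*w - 4.44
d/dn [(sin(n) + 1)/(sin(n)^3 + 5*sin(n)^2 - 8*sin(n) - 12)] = -2*(sin(n) + 2)*cos(n)/((sin(n) - 2)^2*(sin(n) + 6)^2)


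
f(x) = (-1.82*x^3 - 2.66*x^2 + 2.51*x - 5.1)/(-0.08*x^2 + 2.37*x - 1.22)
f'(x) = (0.16*x - 2.37)*(-1.82*x^3 - 2.66*x^2 + 2.51*x - 5.1)/(-0.08*x^2 + 2.37*x - 1.22)^2 + (-5.46*x^2 - 5.32*x + 2.51)/(-0.08*x^2 + 2.37*x - 1.22) = (0.1456*x^4 - 8.6268*x^3 + 0.557799999999999*x^2 + 5.6744*x + 9.0248)/(0.0064*x^4 - 0.3792*x^3 + 5.8121*x^2 - 5.7828*x + 1.4884)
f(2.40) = -9.87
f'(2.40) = -5.52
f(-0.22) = 3.30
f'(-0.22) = 2.59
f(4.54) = -27.73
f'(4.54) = -11.23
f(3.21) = -15.22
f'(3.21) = -7.65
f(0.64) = -19.17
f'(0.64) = 152.74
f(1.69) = -6.74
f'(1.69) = -3.10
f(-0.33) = 3.06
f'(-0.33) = 1.86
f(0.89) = -7.57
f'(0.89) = 12.50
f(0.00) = 4.18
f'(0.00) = 6.06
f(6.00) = -47.32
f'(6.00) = -15.74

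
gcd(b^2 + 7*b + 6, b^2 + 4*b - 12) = b + 6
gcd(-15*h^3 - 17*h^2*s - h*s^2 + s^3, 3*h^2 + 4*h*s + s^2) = 3*h^2 + 4*h*s + s^2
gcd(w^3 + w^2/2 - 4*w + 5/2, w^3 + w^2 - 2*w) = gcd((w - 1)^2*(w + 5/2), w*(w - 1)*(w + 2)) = w - 1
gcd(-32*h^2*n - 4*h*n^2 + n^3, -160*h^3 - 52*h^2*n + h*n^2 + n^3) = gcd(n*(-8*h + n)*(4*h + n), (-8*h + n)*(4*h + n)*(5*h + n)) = 32*h^2 + 4*h*n - n^2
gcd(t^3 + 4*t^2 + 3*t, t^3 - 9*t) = t^2 + 3*t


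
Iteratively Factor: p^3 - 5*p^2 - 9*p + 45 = (p - 5)*(p^2 - 9) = (p - 5)*(p - 3)*(p + 3)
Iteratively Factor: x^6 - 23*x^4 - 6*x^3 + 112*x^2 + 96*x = (x - 3)*(x^5 + 3*x^4 - 14*x^3 - 48*x^2 - 32*x) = (x - 3)*(x + 2)*(x^4 + x^3 - 16*x^2 - 16*x) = (x - 4)*(x - 3)*(x + 2)*(x^3 + 5*x^2 + 4*x) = (x - 4)*(x - 3)*(x + 1)*(x + 2)*(x^2 + 4*x) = x*(x - 4)*(x - 3)*(x + 1)*(x + 2)*(x + 4)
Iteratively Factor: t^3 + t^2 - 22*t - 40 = (t + 2)*(t^2 - t - 20) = (t + 2)*(t + 4)*(t - 5)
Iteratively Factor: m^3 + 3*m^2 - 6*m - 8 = (m - 2)*(m^2 + 5*m + 4) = (m - 2)*(m + 1)*(m + 4)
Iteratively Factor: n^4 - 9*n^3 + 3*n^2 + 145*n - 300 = (n - 5)*(n^3 - 4*n^2 - 17*n + 60) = (n - 5)*(n - 3)*(n^2 - n - 20) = (n - 5)*(n - 3)*(n + 4)*(n - 5)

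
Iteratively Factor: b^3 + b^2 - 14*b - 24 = (b + 2)*(b^2 - b - 12) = (b - 4)*(b + 2)*(b + 3)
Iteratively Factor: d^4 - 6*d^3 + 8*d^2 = (d - 2)*(d^3 - 4*d^2) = (d - 4)*(d - 2)*(d^2) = d*(d - 4)*(d - 2)*(d)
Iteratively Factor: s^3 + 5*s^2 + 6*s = (s + 3)*(s^2 + 2*s) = s*(s + 3)*(s + 2)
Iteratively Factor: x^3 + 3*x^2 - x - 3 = (x + 1)*(x^2 + 2*x - 3) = (x + 1)*(x + 3)*(x - 1)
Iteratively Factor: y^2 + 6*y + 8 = (y + 4)*(y + 2)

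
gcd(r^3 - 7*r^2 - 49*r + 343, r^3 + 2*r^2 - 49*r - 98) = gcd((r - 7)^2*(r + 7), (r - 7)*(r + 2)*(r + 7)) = r^2 - 49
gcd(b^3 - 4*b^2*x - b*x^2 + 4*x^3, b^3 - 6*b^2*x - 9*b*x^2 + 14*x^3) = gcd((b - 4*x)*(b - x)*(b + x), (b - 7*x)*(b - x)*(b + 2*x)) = -b + x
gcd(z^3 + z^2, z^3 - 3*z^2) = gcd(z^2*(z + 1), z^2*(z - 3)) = z^2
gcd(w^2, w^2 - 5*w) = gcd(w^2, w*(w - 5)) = w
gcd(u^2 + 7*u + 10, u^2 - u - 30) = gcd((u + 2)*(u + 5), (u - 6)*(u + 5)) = u + 5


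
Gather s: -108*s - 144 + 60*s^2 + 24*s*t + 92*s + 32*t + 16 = 60*s^2 + s*(24*t - 16) + 32*t - 128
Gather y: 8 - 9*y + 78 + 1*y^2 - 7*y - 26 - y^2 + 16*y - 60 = 0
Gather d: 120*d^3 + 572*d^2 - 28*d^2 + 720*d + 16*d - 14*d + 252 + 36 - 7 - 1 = 120*d^3 + 544*d^2 + 722*d + 280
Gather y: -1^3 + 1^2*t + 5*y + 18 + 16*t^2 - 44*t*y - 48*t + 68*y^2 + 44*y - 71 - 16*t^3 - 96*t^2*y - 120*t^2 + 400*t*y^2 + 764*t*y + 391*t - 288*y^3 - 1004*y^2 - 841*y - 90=-16*t^3 - 104*t^2 + 344*t - 288*y^3 + y^2*(400*t - 936) + y*(-96*t^2 + 720*t - 792) - 144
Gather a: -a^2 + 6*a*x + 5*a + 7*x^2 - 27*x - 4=-a^2 + a*(6*x + 5) + 7*x^2 - 27*x - 4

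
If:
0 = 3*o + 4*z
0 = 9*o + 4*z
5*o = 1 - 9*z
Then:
No Solution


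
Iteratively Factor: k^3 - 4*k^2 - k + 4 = (k - 4)*(k^2 - 1) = (k - 4)*(k - 1)*(k + 1)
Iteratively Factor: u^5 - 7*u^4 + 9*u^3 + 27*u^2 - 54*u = (u - 3)*(u^4 - 4*u^3 - 3*u^2 + 18*u) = (u - 3)*(u + 2)*(u^3 - 6*u^2 + 9*u) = (u - 3)^2*(u + 2)*(u^2 - 3*u) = (u - 3)^3*(u + 2)*(u)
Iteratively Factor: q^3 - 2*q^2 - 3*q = (q)*(q^2 - 2*q - 3) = q*(q + 1)*(q - 3)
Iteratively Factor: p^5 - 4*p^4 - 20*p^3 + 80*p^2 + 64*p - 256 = (p + 4)*(p^4 - 8*p^3 + 12*p^2 + 32*p - 64) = (p - 4)*(p + 4)*(p^3 - 4*p^2 - 4*p + 16) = (p - 4)*(p + 2)*(p + 4)*(p^2 - 6*p + 8) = (p - 4)^2*(p + 2)*(p + 4)*(p - 2)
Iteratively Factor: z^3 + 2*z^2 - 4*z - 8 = (z + 2)*(z^2 - 4) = (z - 2)*(z + 2)*(z + 2)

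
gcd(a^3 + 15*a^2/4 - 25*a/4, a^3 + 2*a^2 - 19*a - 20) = a + 5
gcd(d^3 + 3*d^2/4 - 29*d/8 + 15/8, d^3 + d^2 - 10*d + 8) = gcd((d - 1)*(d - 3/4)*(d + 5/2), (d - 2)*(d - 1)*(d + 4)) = d - 1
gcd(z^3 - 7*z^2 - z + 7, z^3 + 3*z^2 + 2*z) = z + 1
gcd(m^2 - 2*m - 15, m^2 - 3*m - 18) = m + 3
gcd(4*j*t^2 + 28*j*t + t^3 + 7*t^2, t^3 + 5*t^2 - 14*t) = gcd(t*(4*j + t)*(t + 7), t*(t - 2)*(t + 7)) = t^2 + 7*t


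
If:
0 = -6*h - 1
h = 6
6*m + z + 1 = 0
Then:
No Solution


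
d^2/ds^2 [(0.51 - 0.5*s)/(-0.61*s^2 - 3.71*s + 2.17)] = ((0.5*s - 0.51)*(1.22*s + 3.71)*(2.44*s + 7.42) - (1.83*s + 3.0878)*(0.61*s^2 + 3.71*s - 2.17))/(0.61*s^2 + 3.71*s - 2.17)^3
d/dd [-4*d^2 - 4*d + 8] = -8*d - 4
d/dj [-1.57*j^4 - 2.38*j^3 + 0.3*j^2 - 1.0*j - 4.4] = -6.28*j^3 - 7.14*j^2 + 0.6*j - 1.0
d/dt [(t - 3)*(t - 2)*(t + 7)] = 3*t^2 + 4*t - 29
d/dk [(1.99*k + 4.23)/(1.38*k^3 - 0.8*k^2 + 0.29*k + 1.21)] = (-5.4924*k^3 - 15.9202*k^2 + 6.768*k + 1.1812)/(1.9044*k^6 - 2.208*k^5 + 1.4404*k^4 + 2.8756*k^3 - 1.8519*k^2 + 0.7018*k + 1.4641)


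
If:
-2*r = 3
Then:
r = -3/2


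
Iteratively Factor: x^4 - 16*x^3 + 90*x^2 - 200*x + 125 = (x - 1)*(x^3 - 15*x^2 + 75*x - 125) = (x - 5)*(x - 1)*(x^2 - 10*x + 25) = (x - 5)^2*(x - 1)*(x - 5)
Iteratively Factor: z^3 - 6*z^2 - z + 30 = (z - 5)*(z^2 - z - 6) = (z - 5)*(z - 3)*(z + 2)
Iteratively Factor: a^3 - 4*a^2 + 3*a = (a)*(a^2 - 4*a + 3) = a*(a - 3)*(a - 1)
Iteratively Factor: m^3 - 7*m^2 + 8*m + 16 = (m - 4)*(m^2 - 3*m - 4) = (m - 4)^2*(m + 1)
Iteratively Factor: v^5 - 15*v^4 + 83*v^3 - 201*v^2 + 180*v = (v - 4)*(v^4 - 11*v^3 + 39*v^2 - 45*v) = v*(v - 4)*(v^3 - 11*v^2 + 39*v - 45) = v*(v - 4)*(v - 3)*(v^2 - 8*v + 15) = v*(v - 5)*(v - 4)*(v - 3)*(v - 3)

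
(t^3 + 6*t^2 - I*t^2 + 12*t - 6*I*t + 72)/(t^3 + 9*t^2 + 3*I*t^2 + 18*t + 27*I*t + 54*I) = (t - 4*I)/(t + 3)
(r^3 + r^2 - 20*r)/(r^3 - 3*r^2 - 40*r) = (r - 4)/(r - 8)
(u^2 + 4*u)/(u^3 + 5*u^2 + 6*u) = (u + 4)/(u^2 + 5*u + 6)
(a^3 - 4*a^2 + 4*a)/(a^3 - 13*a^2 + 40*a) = (a^2 - 4*a + 4)/(a^2 - 13*a + 40)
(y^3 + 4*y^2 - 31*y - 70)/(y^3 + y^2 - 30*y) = (y^2 + 9*y + 14)/(y*(y + 6))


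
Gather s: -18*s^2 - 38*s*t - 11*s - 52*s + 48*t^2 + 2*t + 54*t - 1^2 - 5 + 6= -18*s^2 + s*(-38*t - 63) + 48*t^2 + 56*t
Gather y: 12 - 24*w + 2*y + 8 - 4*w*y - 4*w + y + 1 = -28*w + y*(3 - 4*w) + 21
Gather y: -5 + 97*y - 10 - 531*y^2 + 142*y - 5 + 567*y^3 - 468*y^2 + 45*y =567*y^3 - 999*y^2 + 284*y - 20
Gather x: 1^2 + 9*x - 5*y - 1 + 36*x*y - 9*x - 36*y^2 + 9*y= 36*x*y - 36*y^2 + 4*y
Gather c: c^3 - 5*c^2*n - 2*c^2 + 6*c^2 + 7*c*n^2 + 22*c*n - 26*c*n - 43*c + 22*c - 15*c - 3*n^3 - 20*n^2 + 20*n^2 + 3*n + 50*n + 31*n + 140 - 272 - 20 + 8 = c^3 + c^2*(4 - 5*n) + c*(7*n^2 - 4*n - 36) - 3*n^3 + 84*n - 144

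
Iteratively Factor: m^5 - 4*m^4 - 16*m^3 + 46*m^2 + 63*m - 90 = (m - 5)*(m^4 + m^3 - 11*m^2 - 9*m + 18) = (m - 5)*(m + 3)*(m^3 - 2*m^2 - 5*m + 6) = (m - 5)*(m - 1)*(m + 3)*(m^2 - m - 6) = (m - 5)*(m - 3)*(m - 1)*(m + 3)*(m + 2)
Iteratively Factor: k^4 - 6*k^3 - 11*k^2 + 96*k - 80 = (k - 1)*(k^3 - 5*k^2 - 16*k + 80) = (k - 5)*(k - 1)*(k^2 - 16) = (k - 5)*(k - 4)*(k - 1)*(k + 4)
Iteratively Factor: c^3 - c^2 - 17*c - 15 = (c + 3)*(c^2 - 4*c - 5) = (c + 1)*(c + 3)*(c - 5)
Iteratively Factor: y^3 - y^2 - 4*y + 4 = (y - 1)*(y^2 - 4) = (y - 2)*(y - 1)*(y + 2)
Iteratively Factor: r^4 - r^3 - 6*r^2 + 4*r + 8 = (r - 2)*(r^3 + r^2 - 4*r - 4) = (r - 2)^2*(r^2 + 3*r + 2) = (r - 2)^2*(r + 1)*(r + 2)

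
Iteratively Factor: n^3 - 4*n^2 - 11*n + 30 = (n + 3)*(n^2 - 7*n + 10) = (n - 5)*(n + 3)*(n - 2)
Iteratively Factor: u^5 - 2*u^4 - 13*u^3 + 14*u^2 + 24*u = (u)*(u^4 - 2*u^3 - 13*u^2 + 14*u + 24) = u*(u + 1)*(u^3 - 3*u^2 - 10*u + 24) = u*(u - 4)*(u + 1)*(u^2 + u - 6) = u*(u - 4)*(u - 2)*(u + 1)*(u + 3)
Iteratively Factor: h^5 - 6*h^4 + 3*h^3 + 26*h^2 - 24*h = (h)*(h^4 - 6*h^3 + 3*h^2 + 26*h - 24) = h*(h - 4)*(h^3 - 2*h^2 - 5*h + 6) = h*(h - 4)*(h - 1)*(h^2 - h - 6) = h*(h - 4)*(h - 1)*(h + 2)*(h - 3)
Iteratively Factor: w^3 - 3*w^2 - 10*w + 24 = (w - 2)*(w^2 - w - 12) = (w - 2)*(w + 3)*(w - 4)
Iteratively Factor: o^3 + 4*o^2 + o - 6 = (o + 2)*(o^2 + 2*o - 3) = (o - 1)*(o + 2)*(o + 3)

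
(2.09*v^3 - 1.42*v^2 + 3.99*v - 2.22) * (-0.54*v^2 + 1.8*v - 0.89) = -1.1286*v^5 + 4.5288*v^4 - 6.5707*v^3 + 9.6446*v^2 - 7.5471*v + 1.9758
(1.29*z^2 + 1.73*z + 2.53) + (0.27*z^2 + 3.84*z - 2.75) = 1.56*z^2 + 5.57*z - 0.22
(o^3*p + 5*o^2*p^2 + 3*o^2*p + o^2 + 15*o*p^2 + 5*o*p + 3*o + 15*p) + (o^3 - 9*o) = o^3*p + o^3 + 5*o^2*p^2 + 3*o^2*p + o^2 + 15*o*p^2 + 5*o*p - 6*o + 15*p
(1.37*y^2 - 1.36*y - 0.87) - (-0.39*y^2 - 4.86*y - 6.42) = 1.76*y^2 + 3.5*y + 5.55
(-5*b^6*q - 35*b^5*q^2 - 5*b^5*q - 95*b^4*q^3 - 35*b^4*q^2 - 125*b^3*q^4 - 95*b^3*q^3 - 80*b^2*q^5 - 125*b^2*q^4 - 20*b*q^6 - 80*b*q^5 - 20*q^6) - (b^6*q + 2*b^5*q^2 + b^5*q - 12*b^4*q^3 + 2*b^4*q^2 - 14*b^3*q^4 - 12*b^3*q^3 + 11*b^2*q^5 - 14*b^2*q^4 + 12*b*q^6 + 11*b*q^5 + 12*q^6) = -6*b^6*q - 37*b^5*q^2 - 6*b^5*q - 83*b^4*q^3 - 37*b^4*q^2 - 111*b^3*q^4 - 83*b^3*q^3 - 91*b^2*q^5 - 111*b^2*q^4 - 32*b*q^6 - 91*b*q^5 - 32*q^6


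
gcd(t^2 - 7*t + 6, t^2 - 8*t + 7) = t - 1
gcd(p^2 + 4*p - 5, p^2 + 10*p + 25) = p + 5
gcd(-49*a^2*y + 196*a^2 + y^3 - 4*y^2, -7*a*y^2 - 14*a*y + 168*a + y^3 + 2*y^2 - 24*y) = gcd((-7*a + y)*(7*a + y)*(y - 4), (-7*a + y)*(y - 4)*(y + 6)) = -7*a*y + 28*a + y^2 - 4*y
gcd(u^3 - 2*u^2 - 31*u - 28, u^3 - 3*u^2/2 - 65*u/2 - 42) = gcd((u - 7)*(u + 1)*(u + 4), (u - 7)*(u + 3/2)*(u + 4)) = u^2 - 3*u - 28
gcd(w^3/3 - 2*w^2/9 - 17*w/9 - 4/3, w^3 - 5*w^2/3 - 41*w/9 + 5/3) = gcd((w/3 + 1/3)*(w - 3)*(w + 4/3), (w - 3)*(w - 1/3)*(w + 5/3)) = w - 3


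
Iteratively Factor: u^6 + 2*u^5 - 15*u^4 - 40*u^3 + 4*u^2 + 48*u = (u + 2)*(u^5 - 15*u^3 - 10*u^2 + 24*u) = (u + 2)^2*(u^4 - 2*u^3 - 11*u^2 + 12*u) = (u + 2)^2*(u + 3)*(u^3 - 5*u^2 + 4*u) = (u - 1)*(u + 2)^2*(u + 3)*(u^2 - 4*u) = u*(u - 1)*(u + 2)^2*(u + 3)*(u - 4)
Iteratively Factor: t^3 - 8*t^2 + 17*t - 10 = (t - 2)*(t^2 - 6*t + 5) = (t - 2)*(t - 1)*(t - 5)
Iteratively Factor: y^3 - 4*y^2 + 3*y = (y - 1)*(y^2 - 3*y) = (y - 3)*(y - 1)*(y)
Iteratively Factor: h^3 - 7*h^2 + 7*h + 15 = (h + 1)*(h^2 - 8*h + 15) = (h - 5)*(h + 1)*(h - 3)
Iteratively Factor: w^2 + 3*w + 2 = (w + 2)*(w + 1)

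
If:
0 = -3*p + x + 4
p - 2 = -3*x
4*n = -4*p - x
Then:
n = -29/20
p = 7/5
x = 1/5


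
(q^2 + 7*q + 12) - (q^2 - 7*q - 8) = 14*q + 20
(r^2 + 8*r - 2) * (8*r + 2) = 8*r^3 + 66*r^2 - 4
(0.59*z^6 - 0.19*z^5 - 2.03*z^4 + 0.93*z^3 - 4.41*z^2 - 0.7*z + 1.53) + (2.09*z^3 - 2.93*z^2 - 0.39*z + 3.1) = 0.59*z^6 - 0.19*z^5 - 2.03*z^4 + 3.02*z^3 - 7.34*z^2 - 1.09*z + 4.63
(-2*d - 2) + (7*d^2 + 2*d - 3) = 7*d^2 - 5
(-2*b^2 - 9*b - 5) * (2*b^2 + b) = -4*b^4 - 20*b^3 - 19*b^2 - 5*b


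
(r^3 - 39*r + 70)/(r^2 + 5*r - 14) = r - 5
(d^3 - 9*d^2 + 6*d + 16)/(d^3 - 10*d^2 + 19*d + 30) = (d^2 - 10*d + 16)/(d^2 - 11*d + 30)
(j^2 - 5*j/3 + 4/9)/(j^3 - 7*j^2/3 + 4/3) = (9*j^2 - 15*j + 4)/(3*(3*j^3 - 7*j^2 + 4))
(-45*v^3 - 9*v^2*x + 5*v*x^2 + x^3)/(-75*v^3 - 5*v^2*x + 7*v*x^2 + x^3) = (3*v + x)/(5*v + x)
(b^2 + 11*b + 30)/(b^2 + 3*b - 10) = (b + 6)/(b - 2)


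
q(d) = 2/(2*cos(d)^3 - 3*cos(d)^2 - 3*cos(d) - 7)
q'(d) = 2*(6*sin(d)*cos(d)^2 - 6*sin(d)*cos(d) - 3*sin(d))/(2*cos(d)^3 - 3*cos(d)^2 - 3*cos(d) - 7)^2 = 24*(-2*cos(d) + cos(2*d))*sin(d)/(3*cos(d) + 3*cos(2*d) - cos(3*d) + 17)^2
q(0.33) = -0.18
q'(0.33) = -0.02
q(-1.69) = -0.30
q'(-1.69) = 0.10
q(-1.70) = -0.30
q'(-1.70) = 0.09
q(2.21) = -0.30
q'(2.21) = 0.10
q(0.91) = -0.21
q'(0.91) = -0.08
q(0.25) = -0.18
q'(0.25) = -0.01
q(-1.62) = -0.29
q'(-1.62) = 0.11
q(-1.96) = -0.31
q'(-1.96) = -0.01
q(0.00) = -0.18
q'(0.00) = 0.00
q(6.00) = -0.18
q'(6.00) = 0.02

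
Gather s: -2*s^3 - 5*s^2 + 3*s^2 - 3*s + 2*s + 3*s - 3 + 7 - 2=-2*s^3 - 2*s^2 + 2*s + 2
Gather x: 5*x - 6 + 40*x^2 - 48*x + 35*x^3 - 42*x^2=35*x^3 - 2*x^2 - 43*x - 6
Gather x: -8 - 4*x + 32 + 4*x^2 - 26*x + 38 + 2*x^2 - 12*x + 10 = 6*x^2 - 42*x + 72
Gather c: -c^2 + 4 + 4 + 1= 9 - c^2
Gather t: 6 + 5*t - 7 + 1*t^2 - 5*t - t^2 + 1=0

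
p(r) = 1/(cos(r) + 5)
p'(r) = sin(r)/(cos(r) + 5)^2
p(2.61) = 0.24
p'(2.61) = 0.03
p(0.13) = 0.17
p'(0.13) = 0.00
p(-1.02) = 0.18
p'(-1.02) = -0.03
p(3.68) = 0.24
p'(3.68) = -0.03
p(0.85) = 0.18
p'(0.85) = 0.02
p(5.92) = 0.17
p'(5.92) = -0.01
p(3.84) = 0.24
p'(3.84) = -0.04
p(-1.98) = 0.22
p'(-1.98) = -0.04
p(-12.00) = 0.17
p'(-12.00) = 0.02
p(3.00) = 0.25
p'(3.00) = 0.01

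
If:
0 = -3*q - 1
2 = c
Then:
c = 2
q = -1/3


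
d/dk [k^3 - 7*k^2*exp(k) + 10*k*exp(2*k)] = -7*k^2*exp(k) + 3*k^2 + 20*k*exp(2*k) - 14*k*exp(k) + 10*exp(2*k)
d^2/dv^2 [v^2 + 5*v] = 2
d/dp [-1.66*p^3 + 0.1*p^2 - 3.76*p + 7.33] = -4.98*p^2 + 0.2*p - 3.76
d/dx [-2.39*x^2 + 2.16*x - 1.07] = 2.16 - 4.78*x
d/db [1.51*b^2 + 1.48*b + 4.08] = 3.02*b + 1.48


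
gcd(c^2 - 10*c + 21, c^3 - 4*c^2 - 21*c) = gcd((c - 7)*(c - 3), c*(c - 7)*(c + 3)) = c - 7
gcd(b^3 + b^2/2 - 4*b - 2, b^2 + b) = 1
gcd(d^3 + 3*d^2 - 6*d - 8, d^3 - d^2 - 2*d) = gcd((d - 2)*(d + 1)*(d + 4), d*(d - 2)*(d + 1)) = d^2 - d - 2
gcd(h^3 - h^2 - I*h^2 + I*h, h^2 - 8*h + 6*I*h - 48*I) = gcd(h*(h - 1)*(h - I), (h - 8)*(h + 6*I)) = 1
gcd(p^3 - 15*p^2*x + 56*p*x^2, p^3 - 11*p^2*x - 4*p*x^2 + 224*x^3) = p^2 - 15*p*x + 56*x^2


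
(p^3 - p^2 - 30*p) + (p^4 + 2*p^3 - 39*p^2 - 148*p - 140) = p^4 + 3*p^3 - 40*p^2 - 178*p - 140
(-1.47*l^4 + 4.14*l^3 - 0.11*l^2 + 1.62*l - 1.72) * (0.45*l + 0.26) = -0.6615*l^5 + 1.4808*l^4 + 1.0269*l^3 + 0.7004*l^2 - 0.3528*l - 0.4472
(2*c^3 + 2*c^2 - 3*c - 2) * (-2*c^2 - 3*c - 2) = -4*c^5 - 10*c^4 - 4*c^3 + 9*c^2 + 12*c + 4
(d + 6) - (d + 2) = 4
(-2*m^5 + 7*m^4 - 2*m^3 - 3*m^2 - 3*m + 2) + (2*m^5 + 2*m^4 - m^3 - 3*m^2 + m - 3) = 9*m^4 - 3*m^3 - 6*m^2 - 2*m - 1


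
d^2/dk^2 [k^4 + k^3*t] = 6*k*(2*k + t)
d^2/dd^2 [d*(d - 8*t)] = 2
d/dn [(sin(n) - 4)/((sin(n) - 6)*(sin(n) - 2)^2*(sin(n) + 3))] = (-3*sin(n)^3 + 24*sin(n)^2 - 34*sin(n) - 84)*cos(n)/((sin(n) - 6)^2*(sin(n) - 2)^3*(sin(n) + 3)^2)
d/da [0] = 0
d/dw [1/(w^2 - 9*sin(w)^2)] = 2*(-w + 9*sin(2*w)/2)/(w^2 - 9*sin(w)^2)^2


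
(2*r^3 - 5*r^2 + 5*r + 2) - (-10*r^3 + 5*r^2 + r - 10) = 12*r^3 - 10*r^2 + 4*r + 12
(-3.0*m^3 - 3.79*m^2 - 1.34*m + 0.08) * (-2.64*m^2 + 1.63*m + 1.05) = 7.92*m^5 + 5.1156*m^4 - 5.7901*m^3 - 6.3749*m^2 - 1.2766*m + 0.084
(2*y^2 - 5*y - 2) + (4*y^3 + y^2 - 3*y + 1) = 4*y^3 + 3*y^2 - 8*y - 1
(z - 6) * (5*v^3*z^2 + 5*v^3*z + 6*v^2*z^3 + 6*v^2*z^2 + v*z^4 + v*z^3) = 5*v^3*z^3 - 25*v^3*z^2 - 30*v^3*z + 6*v^2*z^4 - 30*v^2*z^3 - 36*v^2*z^2 + v*z^5 - 5*v*z^4 - 6*v*z^3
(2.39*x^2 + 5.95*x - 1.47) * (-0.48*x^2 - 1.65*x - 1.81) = -1.1472*x^4 - 6.7995*x^3 - 13.4378*x^2 - 8.344*x + 2.6607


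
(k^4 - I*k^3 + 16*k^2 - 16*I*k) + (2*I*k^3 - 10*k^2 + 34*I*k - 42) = k^4 + I*k^3 + 6*k^2 + 18*I*k - 42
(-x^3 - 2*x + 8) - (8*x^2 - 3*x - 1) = -x^3 - 8*x^2 + x + 9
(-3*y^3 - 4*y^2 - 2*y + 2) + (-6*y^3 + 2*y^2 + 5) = -9*y^3 - 2*y^2 - 2*y + 7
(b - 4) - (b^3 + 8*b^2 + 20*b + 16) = -b^3 - 8*b^2 - 19*b - 20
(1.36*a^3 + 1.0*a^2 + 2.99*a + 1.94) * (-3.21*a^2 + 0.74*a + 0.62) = -4.3656*a^5 - 2.2036*a^4 - 8.0147*a^3 - 3.3948*a^2 + 3.2894*a + 1.2028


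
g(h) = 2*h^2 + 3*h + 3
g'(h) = 4*h + 3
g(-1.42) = 2.77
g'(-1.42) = -2.68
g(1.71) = 13.98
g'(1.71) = 9.84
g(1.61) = 13.01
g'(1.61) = 9.44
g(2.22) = 19.52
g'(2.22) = 11.88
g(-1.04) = 2.04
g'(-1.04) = -1.16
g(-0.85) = 1.90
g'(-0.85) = -0.40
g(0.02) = 3.06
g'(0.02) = 3.08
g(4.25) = 51.88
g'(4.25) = 20.00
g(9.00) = 192.00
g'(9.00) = 39.00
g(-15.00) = 408.00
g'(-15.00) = -57.00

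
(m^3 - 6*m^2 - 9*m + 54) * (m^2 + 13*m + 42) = m^5 + 7*m^4 - 45*m^3 - 315*m^2 + 324*m + 2268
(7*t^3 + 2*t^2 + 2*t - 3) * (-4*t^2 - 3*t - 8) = -28*t^5 - 29*t^4 - 70*t^3 - 10*t^2 - 7*t + 24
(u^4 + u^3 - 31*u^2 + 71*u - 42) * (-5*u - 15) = -5*u^5 - 20*u^4 + 140*u^3 + 110*u^2 - 855*u + 630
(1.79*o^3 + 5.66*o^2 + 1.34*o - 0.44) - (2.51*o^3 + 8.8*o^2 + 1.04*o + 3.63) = -0.72*o^3 - 3.14*o^2 + 0.3*o - 4.07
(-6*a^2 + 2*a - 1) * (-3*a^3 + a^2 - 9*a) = 18*a^5 - 12*a^4 + 59*a^3 - 19*a^2 + 9*a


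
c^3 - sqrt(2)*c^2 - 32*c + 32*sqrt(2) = (c - 4*sqrt(2))*(c - sqrt(2))*(c + 4*sqrt(2))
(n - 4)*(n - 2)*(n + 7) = n^3 + n^2 - 34*n + 56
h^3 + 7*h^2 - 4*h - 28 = (h - 2)*(h + 2)*(h + 7)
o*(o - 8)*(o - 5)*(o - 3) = o^4 - 16*o^3 + 79*o^2 - 120*o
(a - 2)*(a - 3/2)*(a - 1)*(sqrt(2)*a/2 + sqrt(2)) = sqrt(2)*a^4/2 - 5*sqrt(2)*a^3/4 - 5*sqrt(2)*a^2/4 + 5*sqrt(2)*a - 3*sqrt(2)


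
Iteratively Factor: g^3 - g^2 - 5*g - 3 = (g + 1)*(g^2 - 2*g - 3) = (g + 1)^2*(g - 3)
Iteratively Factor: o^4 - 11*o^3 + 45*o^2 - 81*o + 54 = (o - 3)*(o^3 - 8*o^2 + 21*o - 18) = (o - 3)^2*(o^2 - 5*o + 6) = (o - 3)^3*(o - 2)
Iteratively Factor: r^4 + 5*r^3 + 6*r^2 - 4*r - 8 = (r - 1)*(r^3 + 6*r^2 + 12*r + 8) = (r - 1)*(r + 2)*(r^2 + 4*r + 4) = (r - 1)*(r + 2)^2*(r + 2)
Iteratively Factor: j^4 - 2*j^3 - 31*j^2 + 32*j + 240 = (j - 5)*(j^3 + 3*j^2 - 16*j - 48) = (j - 5)*(j - 4)*(j^2 + 7*j + 12) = (j - 5)*(j - 4)*(j + 4)*(j + 3)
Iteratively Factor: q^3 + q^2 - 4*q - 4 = (q - 2)*(q^2 + 3*q + 2) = (q - 2)*(q + 2)*(q + 1)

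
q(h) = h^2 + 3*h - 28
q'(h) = 2*h + 3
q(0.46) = -26.41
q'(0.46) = 3.92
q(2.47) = -14.49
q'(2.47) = 7.94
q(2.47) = -14.49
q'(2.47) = 7.94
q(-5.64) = -13.11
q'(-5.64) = -8.28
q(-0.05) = -28.15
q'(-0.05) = 2.90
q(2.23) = -16.34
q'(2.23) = 7.46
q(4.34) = 3.86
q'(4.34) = 11.68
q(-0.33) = -28.88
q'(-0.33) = 2.34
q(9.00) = 80.00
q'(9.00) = 21.00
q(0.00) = -28.00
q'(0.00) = 3.00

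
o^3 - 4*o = o*(o - 2)*(o + 2)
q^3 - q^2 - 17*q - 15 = (q - 5)*(q + 1)*(q + 3)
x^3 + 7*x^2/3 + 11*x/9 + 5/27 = (x + 1/3)^2*(x + 5/3)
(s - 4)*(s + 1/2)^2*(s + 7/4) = s^4 - 5*s^3/4 - 9*s^2 - 121*s/16 - 7/4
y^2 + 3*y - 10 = (y - 2)*(y + 5)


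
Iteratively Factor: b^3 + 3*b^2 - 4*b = (b + 4)*(b^2 - b) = b*(b + 4)*(b - 1)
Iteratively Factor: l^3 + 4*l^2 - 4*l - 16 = (l + 2)*(l^2 + 2*l - 8) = (l - 2)*(l + 2)*(l + 4)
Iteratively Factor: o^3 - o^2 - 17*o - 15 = (o + 3)*(o^2 - 4*o - 5) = (o + 1)*(o + 3)*(o - 5)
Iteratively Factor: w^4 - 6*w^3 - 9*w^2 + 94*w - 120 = (w - 2)*(w^3 - 4*w^2 - 17*w + 60) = (w - 2)*(w + 4)*(w^2 - 8*w + 15) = (w - 3)*(w - 2)*(w + 4)*(w - 5)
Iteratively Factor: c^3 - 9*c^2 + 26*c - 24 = (c - 4)*(c^2 - 5*c + 6) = (c - 4)*(c - 3)*(c - 2)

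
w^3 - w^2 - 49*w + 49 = (w - 7)*(w - 1)*(w + 7)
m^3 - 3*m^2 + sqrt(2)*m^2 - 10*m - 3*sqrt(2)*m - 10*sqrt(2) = (m - 5)*(m + 2)*(m + sqrt(2))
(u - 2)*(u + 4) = u^2 + 2*u - 8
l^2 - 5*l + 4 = (l - 4)*(l - 1)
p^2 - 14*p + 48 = (p - 8)*(p - 6)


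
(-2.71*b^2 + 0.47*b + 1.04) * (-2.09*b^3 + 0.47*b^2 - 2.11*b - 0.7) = 5.6639*b^5 - 2.256*b^4 + 3.7654*b^3 + 1.3941*b^2 - 2.5234*b - 0.728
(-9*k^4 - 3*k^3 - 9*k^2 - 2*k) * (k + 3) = -9*k^5 - 30*k^4 - 18*k^3 - 29*k^2 - 6*k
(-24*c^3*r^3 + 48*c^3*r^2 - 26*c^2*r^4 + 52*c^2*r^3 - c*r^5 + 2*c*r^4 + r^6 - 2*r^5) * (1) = -24*c^3*r^3 + 48*c^3*r^2 - 26*c^2*r^4 + 52*c^2*r^3 - c*r^5 + 2*c*r^4 + r^6 - 2*r^5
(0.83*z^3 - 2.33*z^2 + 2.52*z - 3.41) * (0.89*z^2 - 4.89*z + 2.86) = 0.7387*z^5 - 6.1324*z^4 + 16.0103*z^3 - 22.0215*z^2 + 23.8821*z - 9.7526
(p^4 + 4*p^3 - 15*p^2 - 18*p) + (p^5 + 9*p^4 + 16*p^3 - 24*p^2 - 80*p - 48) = p^5 + 10*p^4 + 20*p^3 - 39*p^2 - 98*p - 48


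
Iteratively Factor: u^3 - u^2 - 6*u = (u + 2)*(u^2 - 3*u) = (u - 3)*(u + 2)*(u)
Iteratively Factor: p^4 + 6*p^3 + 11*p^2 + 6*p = (p)*(p^3 + 6*p^2 + 11*p + 6) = p*(p + 1)*(p^2 + 5*p + 6) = p*(p + 1)*(p + 3)*(p + 2)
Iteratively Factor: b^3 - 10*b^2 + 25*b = (b)*(b^2 - 10*b + 25) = b*(b - 5)*(b - 5)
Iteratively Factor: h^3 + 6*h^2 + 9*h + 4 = (h + 1)*(h^2 + 5*h + 4) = (h + 1)*(h + 4)*(h + 1)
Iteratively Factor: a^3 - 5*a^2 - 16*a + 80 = (a - 4)*(a^2 - a - 20) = (a - 4)*(a + 4)*(a - 5)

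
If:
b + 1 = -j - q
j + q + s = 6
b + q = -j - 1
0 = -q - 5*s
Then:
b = s - 7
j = 4*s + 6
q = -5*s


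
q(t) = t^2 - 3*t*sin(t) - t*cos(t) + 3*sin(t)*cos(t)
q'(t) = t*sin(t) - 3*t*cos(t) + 2*t - 3*sin(t)^2 - 3*sin(t) + 3*cos(t)^2 - cos(t)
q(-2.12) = -0.70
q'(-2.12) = -4.04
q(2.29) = 0.10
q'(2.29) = 8.83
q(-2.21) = -0.32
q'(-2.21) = -4.46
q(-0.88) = -2.17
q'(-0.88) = 1.71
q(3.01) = 10.47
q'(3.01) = 18.86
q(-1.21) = -2.50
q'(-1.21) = 0.20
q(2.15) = -0.97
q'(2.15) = 6.46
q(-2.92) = 4.40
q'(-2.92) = -9.40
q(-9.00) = 62.80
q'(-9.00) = -34.76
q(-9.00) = 62.80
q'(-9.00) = -34.76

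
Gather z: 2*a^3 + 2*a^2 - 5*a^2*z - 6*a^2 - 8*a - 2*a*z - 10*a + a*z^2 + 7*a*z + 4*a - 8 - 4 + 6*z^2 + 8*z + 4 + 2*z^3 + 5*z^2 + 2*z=2*a^3 - 4*a^2 - 14*a + 2*z^3 + z^2*(a + 11) + z*(-5*a^2 + 5*a + 10) - 8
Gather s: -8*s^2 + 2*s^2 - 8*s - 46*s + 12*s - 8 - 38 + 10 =-6*s^2 - 42*s - 36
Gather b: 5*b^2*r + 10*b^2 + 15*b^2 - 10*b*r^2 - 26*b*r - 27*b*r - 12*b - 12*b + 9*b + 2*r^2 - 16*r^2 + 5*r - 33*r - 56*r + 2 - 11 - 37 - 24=b^2*(5*r + 25) + b*(-10*r^2 - 53*r - 15) - 14*r^2 - 84*r - 70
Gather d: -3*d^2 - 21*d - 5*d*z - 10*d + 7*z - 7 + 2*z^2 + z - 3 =-3*d^2 + d*(-5*z - 31) + 2*z^2 + 8*z - 10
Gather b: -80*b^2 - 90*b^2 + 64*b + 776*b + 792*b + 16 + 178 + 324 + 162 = -170*b^2 + 1632*b + 680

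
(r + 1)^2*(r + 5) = r^3 + 7*r^2 + 11*r + 5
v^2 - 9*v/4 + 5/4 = (v - 5/4)*(v - 1)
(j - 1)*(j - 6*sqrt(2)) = j^2 - 6*sqrt(2)*j - j + 6*sqrt(2)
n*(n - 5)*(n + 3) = n^3 - 2*n^2 - 15*n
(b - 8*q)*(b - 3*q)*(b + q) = b^3 - 10*b^2*q + 13*b*q^2 + 24*q^3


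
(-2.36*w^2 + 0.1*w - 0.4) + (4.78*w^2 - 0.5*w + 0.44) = 2.42*w^2 - 0.4*w + 0.04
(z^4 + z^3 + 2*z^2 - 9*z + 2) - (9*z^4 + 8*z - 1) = -8*z^4 + z^3 + 2*z^2 - 17*z + 3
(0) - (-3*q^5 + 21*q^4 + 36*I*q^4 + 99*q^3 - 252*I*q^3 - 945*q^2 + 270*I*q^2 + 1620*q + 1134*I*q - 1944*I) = 3*q^5 - 21*q^4 - 36*I*q^4 - 99*q^3 + 252*I*q^3 + 945*q^2 - 270*I*q^2 - 1620*q - 1134*I*q + 1944*I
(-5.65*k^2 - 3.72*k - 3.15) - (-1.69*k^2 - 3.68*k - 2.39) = -3.96*k^2 - 0.04*k - 0.76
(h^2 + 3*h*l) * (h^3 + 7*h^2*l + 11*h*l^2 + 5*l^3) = h^5 + 10*h^4*l + 32*h^3*l^2 + 38*h^2*l^3 + 15*h*l^4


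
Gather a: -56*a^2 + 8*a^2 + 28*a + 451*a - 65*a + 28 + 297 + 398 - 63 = -48*a^2 + 414*a + 660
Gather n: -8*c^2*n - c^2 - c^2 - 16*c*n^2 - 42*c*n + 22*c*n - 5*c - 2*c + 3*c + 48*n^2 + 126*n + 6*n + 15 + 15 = -2*c^2 - 4*c + n^2*(48 - 16*c) + n*(-8*c^2 - 20*c + 132) + 30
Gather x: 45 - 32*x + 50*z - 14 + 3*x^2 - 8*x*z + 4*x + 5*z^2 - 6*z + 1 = 3*x^2 + x*(-8*z - 28) + 5*z^2 + 44*z + 32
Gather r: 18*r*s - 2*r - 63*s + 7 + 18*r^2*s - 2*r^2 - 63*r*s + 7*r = r^2*(18*s - 2) + r*(5 - 45*s) - 63*s + 7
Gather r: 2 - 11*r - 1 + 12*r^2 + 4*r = 12*r^2 - 7*r + 1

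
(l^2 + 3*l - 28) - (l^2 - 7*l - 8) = 10*l - 20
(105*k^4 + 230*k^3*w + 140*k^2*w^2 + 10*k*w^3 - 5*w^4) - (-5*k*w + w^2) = 105*k^4 + 230*k^3*w + 140*k^2*w^2 + 10*k*w^3 + 5*k*w - 5*w^4 - w^2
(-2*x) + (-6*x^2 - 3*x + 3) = -6*x^2 - 5*x + 3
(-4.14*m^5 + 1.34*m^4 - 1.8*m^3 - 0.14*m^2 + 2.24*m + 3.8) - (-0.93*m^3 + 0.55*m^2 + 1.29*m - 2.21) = -4.14*m^5 + 1.34*m^4 - 0.87*m^3 - 0.69*m^2 + 0.95*m + 6.01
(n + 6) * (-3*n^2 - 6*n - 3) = -3*n^3 - 24*n^2 - 39*n - 18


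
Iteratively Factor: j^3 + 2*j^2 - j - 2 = (j - 1)*(j^2 + 3*j + 2) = (j - 1)*(j + 2)*(j + 1)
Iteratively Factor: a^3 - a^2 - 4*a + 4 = (a + 2)*(a^2 - 3*a + 2) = (a - 2)*(a + 2)*(a - 1)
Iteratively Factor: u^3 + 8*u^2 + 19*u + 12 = (u + 4)*(u^2 + 4*u + 3) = (u + 3)*(u + 4)*(u + 1)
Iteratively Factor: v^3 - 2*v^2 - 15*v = (v - 5)*(v^2 + 3*v) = (v - 5)*(v + 3)*(v)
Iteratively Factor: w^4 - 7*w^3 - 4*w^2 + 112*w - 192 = (w - 3)*(w^3 - 4*w^2 - 16*w + 64) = (w - 3)*(w + 4)*(w^2 - 8*w + 16) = (w - 4)*(w - 3)*(w + 4)*(w - 4)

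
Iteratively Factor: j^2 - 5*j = (j)*(j - 5)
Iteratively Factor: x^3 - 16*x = (x + 4)*(x^2 - 4*x) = x*(x + 4)*(x - 4)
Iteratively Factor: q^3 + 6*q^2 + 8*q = (q)*(q^2 + 6*q + 8) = q*(q + 4)*(q + 2)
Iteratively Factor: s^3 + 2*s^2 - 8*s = (s + 4)*(s^2 - 2*s) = (s - 2)*(s + 4)*(s)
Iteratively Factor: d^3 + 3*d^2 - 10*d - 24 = (d - 3)*(d^2 + 6*d + 8) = (d - 3)*(d + 2)*(d + 4)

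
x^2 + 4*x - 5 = (x - 1)*(x + 5)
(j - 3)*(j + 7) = j^2 + 4*j - 21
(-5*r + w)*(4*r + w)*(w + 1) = -20*r^2*w - 20*r^2 - r*w^2 - r*w + w^3 + w^2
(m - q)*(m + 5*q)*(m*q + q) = m^3*q + 4*m^2*q^2 + m^2*q - 5*m*q^3 + 4*m*q^2 - 5*q^3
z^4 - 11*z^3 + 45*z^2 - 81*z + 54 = (z - 3)^3*(z - 2)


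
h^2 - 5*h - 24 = (h - 8)*(h + 3)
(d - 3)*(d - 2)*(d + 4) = d^3 - d^2 - 14*d + 24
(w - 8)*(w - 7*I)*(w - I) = w^3 - 8*w^2 - 8*I*w^2 - 7*w + 64*I*w + 56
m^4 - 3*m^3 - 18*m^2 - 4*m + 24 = (m - 6)*(m - 1)*(m + 2)^2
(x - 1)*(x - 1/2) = x^2 - 3*x/2 + 1/2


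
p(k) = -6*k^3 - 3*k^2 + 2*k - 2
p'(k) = -18*k^2 - 6*k + 2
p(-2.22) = 44.42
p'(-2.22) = -73.39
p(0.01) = -1.98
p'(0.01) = 1.94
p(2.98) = -181.46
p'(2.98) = -175.73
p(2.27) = -83.10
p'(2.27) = -104.37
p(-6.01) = 1180.11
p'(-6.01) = -612.10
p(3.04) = -192.21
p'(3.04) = -182.59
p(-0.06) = -2.13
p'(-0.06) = 2.30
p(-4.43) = 451.90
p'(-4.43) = -324.67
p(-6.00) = 1174.00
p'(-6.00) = -610.00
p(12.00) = -10778.00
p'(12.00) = -2662.00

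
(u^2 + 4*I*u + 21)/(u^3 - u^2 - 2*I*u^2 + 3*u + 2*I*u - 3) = (u + 7*I)/(u^2 + u*(-1 + I) - I)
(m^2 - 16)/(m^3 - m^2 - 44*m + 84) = (m^2 - 16)/(m^3 - m^2 - 44*m + 84)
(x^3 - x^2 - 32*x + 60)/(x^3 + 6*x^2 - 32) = (x^2 + x - 30)/(x^2 + 8*x + 16)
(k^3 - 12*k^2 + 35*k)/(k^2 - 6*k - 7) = k*(k - 5)/(k + 1)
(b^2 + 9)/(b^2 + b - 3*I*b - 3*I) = (b + 3*I)/(b + 1)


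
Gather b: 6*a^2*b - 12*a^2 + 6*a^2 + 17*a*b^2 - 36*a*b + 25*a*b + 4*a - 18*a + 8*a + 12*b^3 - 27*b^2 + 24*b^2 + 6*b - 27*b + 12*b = -6*a^2 - 6*a + 12*b^3 + b^2*(17*a - 3) + b*(6*a^2 - 11*a - 9)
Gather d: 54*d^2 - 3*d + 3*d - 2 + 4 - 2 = 54*d^2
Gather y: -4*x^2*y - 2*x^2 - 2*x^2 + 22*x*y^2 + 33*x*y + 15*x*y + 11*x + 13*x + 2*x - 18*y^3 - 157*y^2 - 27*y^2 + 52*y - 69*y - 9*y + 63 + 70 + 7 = -4*x^2 + 26*x - 18*y^3 + y^2*(22*x - 184) + y*(-4*x^2 + 48*x - 26) + 140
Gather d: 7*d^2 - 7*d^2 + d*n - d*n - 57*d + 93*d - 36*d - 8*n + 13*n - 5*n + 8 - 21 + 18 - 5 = 0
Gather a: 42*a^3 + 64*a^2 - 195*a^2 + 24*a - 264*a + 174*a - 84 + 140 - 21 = 42*a^3 - 131*a^2 - 66*a + 35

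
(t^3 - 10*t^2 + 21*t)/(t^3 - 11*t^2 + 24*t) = (t - 7)/(t - 8)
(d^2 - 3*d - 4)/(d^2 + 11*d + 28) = (d^2 - 3*d - 4)/(d^2 + 11*d + 28)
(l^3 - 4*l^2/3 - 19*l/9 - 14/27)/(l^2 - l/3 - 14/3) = (l^2 + l + 2/9)/(l + 2)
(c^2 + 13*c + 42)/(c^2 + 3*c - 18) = (c + 7)/(c - 3)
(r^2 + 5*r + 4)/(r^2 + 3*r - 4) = (r + 1)/(r - 1)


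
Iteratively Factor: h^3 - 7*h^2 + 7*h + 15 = (h - 3)*(h^2 - 4*h - 5) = (h - 3)*(h + 1)*(h - 5)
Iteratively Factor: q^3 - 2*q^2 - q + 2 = (q - 1)*(q^2 - q - 2) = (q - 2)*(q - 1)*(q + 1)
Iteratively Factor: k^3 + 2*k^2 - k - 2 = (k + 2)*(k^2 - 1) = (k - 1)*(k + 2)*(k + 1)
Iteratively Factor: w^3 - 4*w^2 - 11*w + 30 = (w - 5)*(w^2 + w - 6) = (w - 5)*(w + 3)*(w - 2)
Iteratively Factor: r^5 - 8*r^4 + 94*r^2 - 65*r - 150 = (r - 5)*(r^4 - 3*r^3 - 15*r^2 + 19*r + 30) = (r - 5)*(r - 2)*(r^3 - r^2 - 17*r - 15) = (r - 5)*(r - 2)*(r + 1)*(r^2 - 2*r - 15) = (r - 5)*(r - 2)*(r + 1)*(r + 3)*(r - 5)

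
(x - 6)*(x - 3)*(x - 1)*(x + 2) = x^4 - 8*x^3 + 7*x^2 + 36*x - 36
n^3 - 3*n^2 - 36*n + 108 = (n - 6)*(n - 3)*(n + 6)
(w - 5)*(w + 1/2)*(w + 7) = w^3 + 5*w^2/2 - 34*w - 35/2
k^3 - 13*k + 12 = (k - 3)*(k - 1)*(k + 4)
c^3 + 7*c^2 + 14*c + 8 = (c + 1)*(c + 2)*(c + 4)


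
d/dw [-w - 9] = -1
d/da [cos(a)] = -sin(a)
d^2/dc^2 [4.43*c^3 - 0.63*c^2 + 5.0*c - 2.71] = 26.58*c - 1.26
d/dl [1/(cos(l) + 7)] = sin(l)/(cos(l) + 7)^2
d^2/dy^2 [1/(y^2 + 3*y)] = 2*(-y*(y + 3) + (2*y + 3)^2)/(y^3*(y + 3)^3)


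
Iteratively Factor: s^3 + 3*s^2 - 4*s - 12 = (s + 2)*(s^2 + s - 6) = (s + 2)*(s + 3)*(s - 2)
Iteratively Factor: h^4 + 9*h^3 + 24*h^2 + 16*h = (h + 4)*(h^3 + 5*h^2 + 4*h) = (h + 4)^2*(h^2 + h) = h*(h + 4)^2*(h + 1)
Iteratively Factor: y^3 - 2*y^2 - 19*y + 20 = (y - 5)*(y^2 + 3*y - 4) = (y - 5)*(y + 4)*(y - 1)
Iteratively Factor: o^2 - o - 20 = (o + 4)*(o - 5)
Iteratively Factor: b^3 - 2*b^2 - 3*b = (b)*(b^2 - 2*b - 3) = b*(b - 3)*(b + 1)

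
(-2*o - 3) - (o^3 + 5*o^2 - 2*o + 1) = -o^3 - 5*o^2 - 4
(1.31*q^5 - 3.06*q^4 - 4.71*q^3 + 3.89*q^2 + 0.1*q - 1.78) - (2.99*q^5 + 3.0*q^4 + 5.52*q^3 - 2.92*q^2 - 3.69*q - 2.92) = -1.68*q^5 - 6.06*q^4 - 10.23*q^3 + 6.81*q^2 + 3.79*q + 1.14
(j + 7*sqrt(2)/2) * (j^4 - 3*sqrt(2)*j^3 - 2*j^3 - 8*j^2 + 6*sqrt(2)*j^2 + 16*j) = j^5 - 2*j^4 + sqrt(2)*j^4/2 - 29*j^3 - sqrt(2)*j^3 - 28*sqrt(2)*j^2 + 58*j^2 + 56*sqrt(2)*j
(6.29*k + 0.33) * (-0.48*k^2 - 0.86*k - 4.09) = -3.0192*k^3 - 5.5678*k^2 - 26.0099*k - 1.3497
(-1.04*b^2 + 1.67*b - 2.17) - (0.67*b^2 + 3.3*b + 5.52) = -1.71*b^2 - 1.63*b - 7.69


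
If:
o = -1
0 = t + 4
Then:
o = -1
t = -4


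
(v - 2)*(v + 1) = v^2 - v - 2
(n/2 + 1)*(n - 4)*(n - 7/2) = n^3/2 - 11*n^2/4 - n/2 + 14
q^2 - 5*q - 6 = (q - 6)*(q + 1)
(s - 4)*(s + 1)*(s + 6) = s^3 + 3*s^2 - 22*s - 24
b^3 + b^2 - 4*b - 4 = (b - 2)*(b + 1)*(b + 2)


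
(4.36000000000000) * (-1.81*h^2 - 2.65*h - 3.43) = -7.8916*h^2 - 11.554*h - 14.9548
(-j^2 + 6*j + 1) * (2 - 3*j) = 3*j^3 - 20*j^2 + 9*j + 2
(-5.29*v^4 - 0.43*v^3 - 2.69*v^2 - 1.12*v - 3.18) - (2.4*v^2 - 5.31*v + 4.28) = -5.29*v^4 - 0.43*v^3 - 5.09*v^2 + 4.19*v - 7.46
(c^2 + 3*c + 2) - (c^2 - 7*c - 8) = 10*c + 10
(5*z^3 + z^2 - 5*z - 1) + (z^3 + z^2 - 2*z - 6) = 6*z^3 + 2*z^2 - 7*z - 7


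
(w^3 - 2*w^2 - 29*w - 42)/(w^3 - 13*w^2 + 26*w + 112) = (w + 3)/(w - 8)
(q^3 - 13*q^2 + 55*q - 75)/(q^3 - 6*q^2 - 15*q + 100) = (q - 3)/(q + 4)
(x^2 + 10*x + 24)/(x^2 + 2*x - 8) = (x + 6)/(x - 2)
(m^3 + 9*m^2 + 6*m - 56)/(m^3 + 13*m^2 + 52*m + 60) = (m^3 + 9*m^2 + 6*m - 56)/(m^3 + 13*m^2 + 52*m + 60)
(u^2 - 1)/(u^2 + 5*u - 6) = (u + 1)/(u + 6)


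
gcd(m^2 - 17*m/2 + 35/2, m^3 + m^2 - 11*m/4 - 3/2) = 1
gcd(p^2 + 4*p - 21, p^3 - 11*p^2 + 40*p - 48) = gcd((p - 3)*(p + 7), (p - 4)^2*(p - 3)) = p - 3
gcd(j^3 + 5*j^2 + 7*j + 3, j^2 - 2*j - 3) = j + 1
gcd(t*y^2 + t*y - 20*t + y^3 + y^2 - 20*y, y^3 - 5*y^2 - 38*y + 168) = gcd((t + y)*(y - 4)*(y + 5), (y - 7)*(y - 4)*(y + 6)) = y - 4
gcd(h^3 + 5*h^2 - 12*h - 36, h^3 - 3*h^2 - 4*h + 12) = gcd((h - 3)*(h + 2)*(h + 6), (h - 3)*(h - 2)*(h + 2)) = h^2 - h - 6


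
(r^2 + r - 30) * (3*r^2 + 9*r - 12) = 3*r^4 + 12*r^3 - 93*r^2 - 282*r + 360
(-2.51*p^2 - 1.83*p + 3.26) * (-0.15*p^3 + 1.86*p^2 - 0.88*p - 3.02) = 0.3765*p^5 - 4.3941*p^4 - 1.684*p^3 + 15.2542*p^2 + 2.6578*p - 9.8452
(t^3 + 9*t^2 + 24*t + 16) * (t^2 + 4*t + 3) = t^5 + 13*t^4 + 63*t^3 + 139*t^2 + 136*t + 48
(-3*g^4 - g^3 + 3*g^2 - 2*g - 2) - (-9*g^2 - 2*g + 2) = -3*g^4 - g^3 + 12*g^2 - 4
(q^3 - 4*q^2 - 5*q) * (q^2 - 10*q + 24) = q^5 - 14*q^4 + 59*q^3 - 46*q^2 - 120*q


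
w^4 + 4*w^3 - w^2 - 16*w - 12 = (w - 2)*(w + 1)*(w + 2)*(w + 3)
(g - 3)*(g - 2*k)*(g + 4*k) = g^3 + 2*g^2*k - 3*g^2 - 8*g*k^2 - 6*g*k + 24*k^2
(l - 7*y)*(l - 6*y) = l^2 - 13*l*y + 42*y^2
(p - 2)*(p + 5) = p^2 + 3*p - 10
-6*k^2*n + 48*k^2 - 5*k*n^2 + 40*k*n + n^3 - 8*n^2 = (-6*k + n)*(k + n)*(n - 8)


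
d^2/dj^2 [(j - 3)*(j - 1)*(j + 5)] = 6*j + 2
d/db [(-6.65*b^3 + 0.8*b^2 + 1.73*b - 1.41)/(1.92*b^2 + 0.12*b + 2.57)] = (-12.768*b^4 - 1.596*b^3 - 54.4971*b^2 + 9.5264*b + 4.6153)/(3.6864*b^4 + 0.4608*b^3 + 9.8832*b^2 + 0.6168*b + 6.6049)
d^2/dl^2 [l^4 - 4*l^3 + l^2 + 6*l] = 12*l^2 - 24*l + 2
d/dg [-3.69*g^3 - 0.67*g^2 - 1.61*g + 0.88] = -11.07*g^2 - 1.34*g - 1.61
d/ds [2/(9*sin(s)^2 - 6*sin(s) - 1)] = 12*(1 - 3*sin(s))*cos(s)/(-9*sin(s)^2 + 6*sin(s) + 1)^2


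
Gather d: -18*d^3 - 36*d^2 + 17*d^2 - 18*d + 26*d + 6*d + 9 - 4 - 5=-18*d^3 - 19*d^2 + 14*d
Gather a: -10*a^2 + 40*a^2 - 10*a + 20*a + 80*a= 30*a^2 + 90*a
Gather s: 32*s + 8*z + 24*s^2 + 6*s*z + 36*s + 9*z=24*s^2 + s*(6*z + 68) + 17*z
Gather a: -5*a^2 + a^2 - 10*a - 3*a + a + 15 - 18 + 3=-4*a^2 - 12*a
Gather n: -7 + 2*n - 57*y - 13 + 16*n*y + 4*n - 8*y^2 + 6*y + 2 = n*(16*y + 6) - 8*y^2 - 51*y - 18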